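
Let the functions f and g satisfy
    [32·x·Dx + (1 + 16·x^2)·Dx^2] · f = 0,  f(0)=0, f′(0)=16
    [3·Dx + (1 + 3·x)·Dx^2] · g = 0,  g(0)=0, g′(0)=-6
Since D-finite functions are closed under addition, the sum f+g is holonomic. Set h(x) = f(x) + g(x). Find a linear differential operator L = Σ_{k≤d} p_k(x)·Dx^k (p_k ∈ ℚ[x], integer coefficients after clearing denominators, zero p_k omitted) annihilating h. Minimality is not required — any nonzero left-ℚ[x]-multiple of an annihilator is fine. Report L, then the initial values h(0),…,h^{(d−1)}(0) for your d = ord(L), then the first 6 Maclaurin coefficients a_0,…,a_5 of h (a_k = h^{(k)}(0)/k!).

L = (-96 - 864·x + 4608·x^2 + 4608·x^3)·Dx + (-50 - 192·x + 672·x^2 + 9216·x^3 + 9216·x^4)·Dx^2 + (-3 + 23·x + 96·x^2 + 512·x^3 + 2304·x^4 + 2304·x^5)·Dx^3  (order 3).
h: a_k = 0, 10, 9, -310/3, 81/2, 722, …
ICs: h(0) = 0, h′(0) = 10, h′′(0) = 18.

f: a_k = 0, 16, 0, -256/3, 0, 4096/5, …
g: a_k = 0, -6, 9, -18, 81/2, -486/5, …
h₀=f+g: left-lcm gives L₀, ord ≤ 4.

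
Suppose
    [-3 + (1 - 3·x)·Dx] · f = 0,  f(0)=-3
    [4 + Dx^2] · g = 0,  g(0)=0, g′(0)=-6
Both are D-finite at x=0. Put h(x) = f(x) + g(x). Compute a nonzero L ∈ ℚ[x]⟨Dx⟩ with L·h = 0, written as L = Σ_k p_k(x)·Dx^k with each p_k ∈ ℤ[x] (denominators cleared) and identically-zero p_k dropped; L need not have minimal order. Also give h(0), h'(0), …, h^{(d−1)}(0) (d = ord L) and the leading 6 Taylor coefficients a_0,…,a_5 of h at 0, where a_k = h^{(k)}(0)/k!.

L = (348 - 144·x + 216·x^2) + (-44 + 180·x - 216·x^2 + 216·x^3)·Dx + (87 - 36·x + 54·x^2)·Dx^2 + (-11 + 45·x - 54·x^2 + 54·x^3)·Dx^3  (order 3).
h: a_k = -3, -15, -27, -77, -243, -3649/5, …
ICs: h(0) = -3, h′(0) = -15, h′′(0) = -54.

f: a_k = -3, -9, -27, -81, -243, -729, …
g: a_k = 0, -6, 0, 4, 0, -4/5, …
Weyl lclm of L_f,L_g ⇒ L₀ (ord ≤ 3).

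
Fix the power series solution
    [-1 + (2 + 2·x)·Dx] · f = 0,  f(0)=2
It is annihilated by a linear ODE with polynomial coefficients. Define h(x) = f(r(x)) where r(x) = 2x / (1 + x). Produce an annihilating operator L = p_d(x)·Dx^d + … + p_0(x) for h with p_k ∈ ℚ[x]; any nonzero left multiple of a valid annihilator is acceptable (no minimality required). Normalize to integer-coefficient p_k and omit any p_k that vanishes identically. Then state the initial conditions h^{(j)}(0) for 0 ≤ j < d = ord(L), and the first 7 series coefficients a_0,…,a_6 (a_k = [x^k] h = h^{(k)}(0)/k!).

L = -1 + (1 + 4·x + 3·x^2)·Dx  (order 1).
h: a_k = 2, 2, -3, 5, -37/4, 75/4, -327/8, …
ICs: h(0) = 2.

f: a_k = 2, 1, -1/4, 1/8, -5/64, 7/128, -21/512, …
Substitute x→r, Dx→(1/r')Dx; clear ⇒ L₀.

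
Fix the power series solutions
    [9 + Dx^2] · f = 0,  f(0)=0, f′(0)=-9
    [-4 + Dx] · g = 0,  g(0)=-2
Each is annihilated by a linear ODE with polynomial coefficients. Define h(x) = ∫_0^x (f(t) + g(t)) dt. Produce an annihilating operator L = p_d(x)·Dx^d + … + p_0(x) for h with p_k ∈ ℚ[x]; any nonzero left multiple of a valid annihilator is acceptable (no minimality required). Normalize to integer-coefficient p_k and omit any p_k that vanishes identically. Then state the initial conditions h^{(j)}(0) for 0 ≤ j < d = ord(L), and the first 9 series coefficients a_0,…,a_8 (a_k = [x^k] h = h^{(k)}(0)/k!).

L = -36·Dx + 9·Dx^2 - 4·Dx^3 + Dx^4  (order 4).
h: a_k = 0, -2, -17/2, -16/3, -47/24, -64/15, -2777/720, -512/315, -26207/40320, …
ICs: h(0) = 0, h′(0) = -2, h′′(0) = -17, h′′′(0) = -32.

f: a_k = 0, -9, 0, 27/2, 0, -243/40, 0, 729/560, 0, …
g: a_k = -2, -8, -16, -64/3, -64/3, -256/15, -512/45, -2048/315, -1024/315, …
Weyl lclm of L_f,L_g ⇒ L₀ (ord ≤ 3).
h=∫h₀ ⇒ L = L₀·Dx.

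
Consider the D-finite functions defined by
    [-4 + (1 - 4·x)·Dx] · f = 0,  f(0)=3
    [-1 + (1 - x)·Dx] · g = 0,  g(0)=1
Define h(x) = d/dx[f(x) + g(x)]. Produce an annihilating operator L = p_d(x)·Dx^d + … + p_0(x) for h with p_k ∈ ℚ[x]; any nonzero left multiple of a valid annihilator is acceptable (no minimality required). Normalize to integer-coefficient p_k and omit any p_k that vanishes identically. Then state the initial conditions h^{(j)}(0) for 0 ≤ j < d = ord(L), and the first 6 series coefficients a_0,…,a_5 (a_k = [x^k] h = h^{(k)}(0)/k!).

L = 24 + (-15 + 24·x)·Dx + (1 - 5·x + 4·x^2)·Dx^2  (order 2).
h: a_k = 13, 98, 579, 3076, 15365, 73734, …
ICs: h(0) = 13, h′(0) = 98.

f: a_k = 3, 12, 48, 192, 768, 3072, …
g: a_k = 1, 1, 1, 1, 1, 1, …
Sum ⇒ L₀ = lclm(L_f,L_g) in ℚ(x)⟨Dx⟩.
Derive L from L₀ (diff closure).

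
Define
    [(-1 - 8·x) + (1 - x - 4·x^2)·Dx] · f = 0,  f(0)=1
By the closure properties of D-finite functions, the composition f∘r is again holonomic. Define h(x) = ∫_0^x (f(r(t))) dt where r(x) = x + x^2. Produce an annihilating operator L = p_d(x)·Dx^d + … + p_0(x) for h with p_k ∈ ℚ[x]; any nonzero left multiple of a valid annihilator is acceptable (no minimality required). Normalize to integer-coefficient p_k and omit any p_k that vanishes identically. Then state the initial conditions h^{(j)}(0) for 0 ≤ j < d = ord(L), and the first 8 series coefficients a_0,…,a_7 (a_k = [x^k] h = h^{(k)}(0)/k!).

L = (1 + 10·x + 24·x^2 + 16·x^3)·Dx + (-1 + x + 5·x^2 + 8·x^3 + 4·x^4)·Dx^2  (order 2).
h: a_k = 0, 1, 1/2, 2, 19/4, 61/5, 104/3, 689/7, …
ICs: h(0) = 0, h′(0) = 1.

f: a_k = 1, 1, 5, 9, 29, 65, 181, 441, …
Change of var in L_f (x↦r) gives L₀.
h=∫h₀ ⇒ L = L₀·Dx.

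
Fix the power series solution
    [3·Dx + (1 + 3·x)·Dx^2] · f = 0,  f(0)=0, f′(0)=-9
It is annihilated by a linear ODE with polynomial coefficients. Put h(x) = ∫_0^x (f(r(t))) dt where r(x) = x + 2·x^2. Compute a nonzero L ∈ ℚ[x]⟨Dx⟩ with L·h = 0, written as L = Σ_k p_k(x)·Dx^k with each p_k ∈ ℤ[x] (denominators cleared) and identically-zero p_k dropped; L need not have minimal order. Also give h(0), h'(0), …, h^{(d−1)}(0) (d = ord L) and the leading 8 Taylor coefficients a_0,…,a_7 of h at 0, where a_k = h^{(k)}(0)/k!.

L = (-1 + 12·x + 24·x^2)·Dx^2 + (1 + 7·x + 18·x^2 + 24·x^3)·Dx^3  (order 3).
h: a_k = 0, 0, -9/2, -3/2, 27/4, -189/20, 27/10, 297/14, …
ICs: h(0) = 0, h′(0) = 0, h′′(0) = -9.

f: a_k = 0, -9, 27/2, -27, 243/4, -729/5, 729/2, -6561/7, …
h₀=f(r): pull back L_f along r ⇒ L₀.
Integrate: L := L₀·Dx.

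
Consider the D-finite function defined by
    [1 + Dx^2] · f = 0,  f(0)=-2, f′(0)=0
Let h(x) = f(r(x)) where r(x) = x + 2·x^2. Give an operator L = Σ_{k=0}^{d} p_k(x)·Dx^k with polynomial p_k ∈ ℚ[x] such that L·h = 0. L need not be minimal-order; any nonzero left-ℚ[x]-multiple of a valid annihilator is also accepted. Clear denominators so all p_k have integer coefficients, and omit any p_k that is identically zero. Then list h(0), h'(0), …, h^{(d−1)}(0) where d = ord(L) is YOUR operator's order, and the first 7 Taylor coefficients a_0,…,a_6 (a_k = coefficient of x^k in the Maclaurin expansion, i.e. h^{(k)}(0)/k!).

f: a_k = -2, 0, 1, 0, -1/12, 0, 1/360, …
Substitute x→r, Dx→(1/r')Dx; clear ⇒ L₀.
L = (1 + 12·x + 48·x^2 + 64·x^3) - 4·Dx + (1 + 4·x)·Dx^2  (order 2).
h: a_k = -2, 0, 1, 4, 47/12, -2/3, -719/360, …
ICs: h(0) = -2, h′(0) = 0.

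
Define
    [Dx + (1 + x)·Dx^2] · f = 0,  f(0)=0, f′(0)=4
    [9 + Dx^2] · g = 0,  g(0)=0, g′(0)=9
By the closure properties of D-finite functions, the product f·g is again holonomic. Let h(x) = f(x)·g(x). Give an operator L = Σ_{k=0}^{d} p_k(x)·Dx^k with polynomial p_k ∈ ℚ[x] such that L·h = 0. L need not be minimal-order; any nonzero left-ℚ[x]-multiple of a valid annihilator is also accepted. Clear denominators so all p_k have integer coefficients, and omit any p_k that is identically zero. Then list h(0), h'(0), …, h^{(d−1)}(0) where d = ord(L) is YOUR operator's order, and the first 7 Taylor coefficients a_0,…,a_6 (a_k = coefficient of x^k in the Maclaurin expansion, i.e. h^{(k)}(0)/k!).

f: a_k = 0, 4, -2, 4/3, -1, 4/5, -2/3, …
g: a_k = 0, 9, 0, -27/2, 0, 243/40, 0, …
h₀=f·g: eliminate ⇒ L₀, order ≤ 2·2.
L = (2493 + 10854·x + 17091·x^2 + 11664·x^3 + 2916·x^4) + (612 + 1908·x + 1944·x^2 + 648·x^3)·Dx + (592 + 2484·x + 3834·x^2 + 2592·x^3 + 648·x^4)·Dx^2 + (68 + 212·x + 216·x^2 + 72·x^3)·Dx^3 + (35 + 142·x + 215·x^2 + 144·x^3 + 36·x^4)·Dx^4  (order 4).
h: a_k = 0, 0, 36, -18, -42, 18, 27/2, …
ICs: h(0) = 0, h′(0) = 0, h′′(0) = 72, h′′′(0) = -108.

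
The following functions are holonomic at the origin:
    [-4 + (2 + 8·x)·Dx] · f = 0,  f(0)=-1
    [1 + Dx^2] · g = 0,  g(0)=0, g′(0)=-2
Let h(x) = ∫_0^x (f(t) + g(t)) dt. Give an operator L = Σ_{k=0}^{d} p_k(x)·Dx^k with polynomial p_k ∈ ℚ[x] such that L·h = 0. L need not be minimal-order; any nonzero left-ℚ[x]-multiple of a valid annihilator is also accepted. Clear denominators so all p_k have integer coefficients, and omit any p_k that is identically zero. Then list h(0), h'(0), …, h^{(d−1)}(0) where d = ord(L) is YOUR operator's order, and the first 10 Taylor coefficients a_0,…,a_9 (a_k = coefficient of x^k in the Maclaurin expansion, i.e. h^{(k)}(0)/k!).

L = (-26 - 16·x - 32·x^2)·Dx + (-3 - 4·x + 48·x^2 + 64·x^3)·Dx^2 + (-26 - 16·x - 32·x^2)·Dx^3 + (-3 - 4·x + 48·x^2 + 64·x^3)·Dx^4  (order 4).
h: a_k = 0, -1, -2, 2/3, -11/12, 2, -1681/360, 12, -665279/20160, 286/3, …
ICs: h(0) = 0, h′(0) = -1, h′′(0) = -4, h′′′(0) = 4.

f: a_k = -1, -2, 2, -4, 10, -28, 84, -264, 858, -2860, …
g: a_k = 0, -2, 0, 1/3, 0, -1/60, 0, 1/2520, 0, -1/181440, …
h₀=f+g: left-lcm gives L₀, ord ≤ 3.
h=∫₀ˣh₀: take L = L₀·Dx.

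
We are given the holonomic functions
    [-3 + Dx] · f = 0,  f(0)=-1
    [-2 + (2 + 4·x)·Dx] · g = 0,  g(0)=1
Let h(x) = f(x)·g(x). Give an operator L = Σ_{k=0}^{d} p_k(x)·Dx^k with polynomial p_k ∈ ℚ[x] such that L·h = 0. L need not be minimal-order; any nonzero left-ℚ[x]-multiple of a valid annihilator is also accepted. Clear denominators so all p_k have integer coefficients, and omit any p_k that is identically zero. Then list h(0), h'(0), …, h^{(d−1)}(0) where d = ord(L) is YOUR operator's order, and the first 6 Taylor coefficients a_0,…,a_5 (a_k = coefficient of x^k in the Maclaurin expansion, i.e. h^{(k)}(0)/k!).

f: a_k = -1, -3, -9/2, -9/2, -27/8, -81/40, …
g: a_k = 1, 1, -1/2, 1/2, -5/8, 7/8, …
Sym-product of L_f,L_g gives L₀ (≤ ord 1).
L = (-4 - 6·x) + (1 + 2·x)·Dx  (order 1).
h: a_k = -1, -4, -7, -8, -13/2, -22/5, …
ICs: h(0) = -1.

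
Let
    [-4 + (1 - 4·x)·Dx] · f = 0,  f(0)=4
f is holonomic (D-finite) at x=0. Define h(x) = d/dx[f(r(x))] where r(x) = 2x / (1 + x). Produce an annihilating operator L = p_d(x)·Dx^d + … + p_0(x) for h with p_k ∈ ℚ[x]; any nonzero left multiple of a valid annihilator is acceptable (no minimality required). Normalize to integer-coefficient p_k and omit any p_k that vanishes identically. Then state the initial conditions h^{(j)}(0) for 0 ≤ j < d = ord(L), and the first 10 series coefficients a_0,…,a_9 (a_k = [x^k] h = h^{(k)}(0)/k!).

L = 14 + (-1 + 7·x)·Dx  (order 1).
h: a_k = 32, 448, 4704, 43904, 384160, 3226944, 26353376, 210827008, 1660262688, 12913154240, …
ICs: h(0) = 32.

f: a_k = 4, 16, 64, 256, 1024, 4096, 16384, 65536, 262144, 1048576, …
L₀ from L_f via x↦r, Dx↦r'^{-1}Dx.
h₀' ⇒ L via d/dx closure of L₀.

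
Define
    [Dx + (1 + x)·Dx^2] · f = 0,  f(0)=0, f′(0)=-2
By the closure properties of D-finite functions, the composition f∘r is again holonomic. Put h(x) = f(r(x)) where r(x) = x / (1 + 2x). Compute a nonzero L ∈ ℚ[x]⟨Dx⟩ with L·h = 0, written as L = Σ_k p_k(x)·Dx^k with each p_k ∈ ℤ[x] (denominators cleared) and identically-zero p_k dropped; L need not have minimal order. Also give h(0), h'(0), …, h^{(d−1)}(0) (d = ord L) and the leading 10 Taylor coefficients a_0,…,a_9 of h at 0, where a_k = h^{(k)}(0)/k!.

L = (5 + 12·x)·Dx + (1 + 5·x + 6·x^2)·Dx^2  (order 2).
h: a_k = 0, -2, 5, -38/3, 65/2, -422/5, 665/3, -4118/7, 6305/4, -38342/9, …
ICs: h(0) = 0, h′(0) = -2.

f: a_k = 0, -2, 1, -2/3, 1/2, -2/5, 1/3, -2/7, 1/4, -2/9, …
h₀=f(r): pull back L_f along r ⇒ L₀.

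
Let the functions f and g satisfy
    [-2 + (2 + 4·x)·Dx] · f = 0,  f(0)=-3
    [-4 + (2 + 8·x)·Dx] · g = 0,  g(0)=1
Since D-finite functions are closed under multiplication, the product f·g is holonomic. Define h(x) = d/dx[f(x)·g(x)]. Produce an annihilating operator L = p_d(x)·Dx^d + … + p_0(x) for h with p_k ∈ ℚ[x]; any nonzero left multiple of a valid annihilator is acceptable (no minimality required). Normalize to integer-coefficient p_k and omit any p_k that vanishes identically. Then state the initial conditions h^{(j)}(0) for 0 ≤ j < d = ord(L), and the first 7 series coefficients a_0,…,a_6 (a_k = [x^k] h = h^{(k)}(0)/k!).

f: a_k = -3, -3, 3/2, -3/2, 15/8, -21/8, 63/16, …
g: a_k = 1, 2, -2, 4, -10, 28, -84, …
f·g: L₀ = L_f ⊗_s L_g, ord ≤ 1·1.
h₀' ⇒ L via d/dx closure of L₀.
L = -1 + (-3 - 26·x - 72·x^2 - 64·x^3)·Dx  (order 1).
h: a_k = -9, 3, -27/2, 111/2, -1755/8, 6813/8, -52479/16, …
ICs: h(0) = -9.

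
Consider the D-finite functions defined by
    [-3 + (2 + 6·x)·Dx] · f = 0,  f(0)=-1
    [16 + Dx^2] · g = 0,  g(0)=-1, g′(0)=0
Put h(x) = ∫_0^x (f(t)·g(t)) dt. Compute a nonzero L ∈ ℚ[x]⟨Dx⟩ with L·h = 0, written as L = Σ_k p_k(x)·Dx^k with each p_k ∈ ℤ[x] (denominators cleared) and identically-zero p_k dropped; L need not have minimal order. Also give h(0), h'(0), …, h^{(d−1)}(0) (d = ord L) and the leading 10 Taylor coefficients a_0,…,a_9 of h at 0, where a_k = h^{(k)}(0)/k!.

L = (91 + 384·x + 576·x^2)·Dx + (-12 - 36·x)·Dx^2 + (4 + 24·x + 36·x^2)·Dx^3  (order 3).
h: a_k = 0, 1, 3/4, -73/24, -165/64, 6337/1920, 2341/1536, -337609/322560, -259579/245760, 82369729/92897280, …
ICs: h(0) = 0, h′(0) = 1, h′′(0) = 3/2.

f: a_k = -1, -3/2, 9/8, -27/16, 405/128, -1701/256, 15309/1024, -72171/2048, 2814669/32768, -14073345/65536, …
g: a_k = -1, 0, 8, 0, -32/3, 0, 256/45, 0, -512/315, 0, …
f·g: L₀ = L_f ⊗_s L_g, ord ≤ 1·2.
h=∫₀ˣh₀: take L = L₀·Dx.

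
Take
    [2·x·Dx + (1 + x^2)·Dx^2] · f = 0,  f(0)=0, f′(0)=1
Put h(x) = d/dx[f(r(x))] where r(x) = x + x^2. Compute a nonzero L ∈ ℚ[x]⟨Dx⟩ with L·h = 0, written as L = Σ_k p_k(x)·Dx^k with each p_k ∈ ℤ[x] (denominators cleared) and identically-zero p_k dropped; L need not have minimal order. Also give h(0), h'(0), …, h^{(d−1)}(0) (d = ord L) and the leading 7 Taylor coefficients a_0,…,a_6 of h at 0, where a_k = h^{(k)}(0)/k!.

f: a_k = 0, 1, 0, -1/3, 0, 1/5, 0, …
L₀ from L_f via x↦r, Dx↦r'^{-1}Dx.
h₀' ⇒ L via d/dx closure of L₀.
L = (-2 + 2·x + 8·x^2 + 12·x^3 + 6·x^4) + (1 + 2·x + x^2 + 4·x^3 + 5·x^4 + 2·x^5)·Dx  (order 1).
h: a_k = 1, 2, -1, -4, -4, 4, 13, …
ICs: h(0) = 1.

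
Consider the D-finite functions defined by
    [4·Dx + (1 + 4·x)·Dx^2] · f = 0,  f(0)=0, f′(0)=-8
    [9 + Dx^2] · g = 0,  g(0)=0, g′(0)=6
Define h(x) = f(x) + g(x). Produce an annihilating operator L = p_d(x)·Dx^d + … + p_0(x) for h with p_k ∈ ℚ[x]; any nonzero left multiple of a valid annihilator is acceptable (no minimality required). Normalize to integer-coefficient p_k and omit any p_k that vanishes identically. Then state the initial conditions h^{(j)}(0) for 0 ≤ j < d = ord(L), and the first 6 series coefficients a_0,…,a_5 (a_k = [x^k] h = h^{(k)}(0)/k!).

f: a_k = 0, -8, 16, -128/3, 128, -2048/5, …
g: a_k = 0, 6, 0, -9, 0, 81/20, …
L₀ := lclm(L_f,L_g); ord L₀ ≤ 2+2.
L = (3780 + 2592·x + 5184·x^2)·Dx + (369 + 2124·x + 3888·x^2 + 5184·x^3)·Dx^2 + (420 + 288·x + 576·x^2)·Dx^3 + (41 + 236·x + 432·x^2 + 576·x^3)·Dx^4  (order 4).
h: a_k = 0, -2, 16, -155/3, 128, -8111/20, …
ICs: h(0) = 0, h′(0) = -2, h′′(0) = 32, h′′′(0) = -310.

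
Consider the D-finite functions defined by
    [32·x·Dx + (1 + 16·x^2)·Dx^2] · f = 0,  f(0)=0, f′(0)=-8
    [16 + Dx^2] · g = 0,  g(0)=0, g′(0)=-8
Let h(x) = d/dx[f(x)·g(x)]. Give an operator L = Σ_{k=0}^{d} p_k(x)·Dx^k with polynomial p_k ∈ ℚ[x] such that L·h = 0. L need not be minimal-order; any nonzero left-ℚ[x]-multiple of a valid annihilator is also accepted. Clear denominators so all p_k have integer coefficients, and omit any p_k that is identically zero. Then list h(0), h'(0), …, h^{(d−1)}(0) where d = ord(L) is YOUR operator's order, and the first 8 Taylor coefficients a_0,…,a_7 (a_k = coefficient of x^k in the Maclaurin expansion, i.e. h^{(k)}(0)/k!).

L = (14080 + 602112·x^2 + 15106048·x^4 + 50331648·x^6 + 100663296·x^8 + 268435456·x^10 + 2147483648·x^12) + (8704·x + 581632·x^3 + 9175040·x^5 + 41943040·x^7 + 167772160·x^9 + 536870912·x^11)·Dx + (960 + 43520·x^2 + 1093632·x^4 + 4849664·x^6 + 16777216·x^8 + 67108864·x^10 + 268435456·x^12)·Dx^2 + (544·x + 36352·x^3 + 573440·x^5 + 2621440·x^7 + 10485760·x^9 + 33554432·x^11)·Dx^3 + (5 + 368·x^2 + 9344·x^4 + 106496·x^6 + 655360·x^8 + 3145728·x^10 + 8388608·x^12)·Dx^4  (order 4).
h: a_k = 0, 128, 0, -2048, 0, 77824/3, 0, -5636096/15, …
ICs: h(0) = 0, h′(0) = 128, h′′(0) = 0, h′′′(0) = -12288.

f: a_k = 0, -8, 0, 128/3, 0, -2048/5, 0, 32768/7, …
g: a_k = 0, -8, 0, 64/3, 0, -256/15, 0, 2048/315, …
h₀=f·g: eliminate ⇒ L₀, order ≤ 2·2.
h=h₀': d/dx-closure on L₀ ⇒ L.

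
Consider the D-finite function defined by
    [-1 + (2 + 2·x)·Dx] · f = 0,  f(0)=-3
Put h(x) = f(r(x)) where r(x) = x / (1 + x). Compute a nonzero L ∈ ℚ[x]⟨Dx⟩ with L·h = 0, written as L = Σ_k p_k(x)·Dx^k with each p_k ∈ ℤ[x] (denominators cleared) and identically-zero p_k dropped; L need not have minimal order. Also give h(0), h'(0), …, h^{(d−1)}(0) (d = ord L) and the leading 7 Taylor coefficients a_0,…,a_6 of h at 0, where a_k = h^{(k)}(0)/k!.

L = -1 + (2 + 6·x + 4·x^2)·Dx  (order 1).
h: a_k = -3, -3/2, 15/8, -39/16, 423/128, -1197/256, 7059/1024, …
ICs: h(0) = -3.

f: a_k = -3, -3/2, 3/8, -3/16, 15/128, -21/256, 63/1024, …
Substitute x→r, Dx→(1/r')Dx; clear ⇒ L₀.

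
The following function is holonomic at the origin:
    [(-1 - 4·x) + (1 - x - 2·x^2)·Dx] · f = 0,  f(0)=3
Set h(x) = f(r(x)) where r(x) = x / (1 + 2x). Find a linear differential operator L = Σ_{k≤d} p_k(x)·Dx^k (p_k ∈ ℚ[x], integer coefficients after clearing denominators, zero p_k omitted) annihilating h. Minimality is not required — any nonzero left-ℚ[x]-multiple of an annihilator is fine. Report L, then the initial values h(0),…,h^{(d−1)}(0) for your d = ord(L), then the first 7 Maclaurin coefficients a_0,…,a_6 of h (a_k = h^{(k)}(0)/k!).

f: a_k = 3, 3, 9, 15, 33, 63, 129, …
Change of var in L_f (x↦r) gives L₀.
L = (-1 - 6·x) + (1 + 5·x + 6·x^2)·Dx  (order 1).
h: a_k = 3, 3, 3, -9, 27, -81, 243, …
ICs: h(0) = 3.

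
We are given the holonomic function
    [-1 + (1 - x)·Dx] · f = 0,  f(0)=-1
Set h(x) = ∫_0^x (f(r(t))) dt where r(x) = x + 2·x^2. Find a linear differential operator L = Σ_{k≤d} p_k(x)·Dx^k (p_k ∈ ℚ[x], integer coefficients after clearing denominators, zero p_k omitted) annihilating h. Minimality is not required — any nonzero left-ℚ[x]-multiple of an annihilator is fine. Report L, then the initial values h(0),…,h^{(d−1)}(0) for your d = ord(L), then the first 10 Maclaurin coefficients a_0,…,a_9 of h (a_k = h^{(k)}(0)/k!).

L = (1 + 4·x)·Dx + (-1 + x + 2·x^2)·Dx^2  (order 2).
h: a_k = 0, -1, -1/2, -1, -5/4, -11/5, -7/2, -43/7, -85/8, -19, …
ICs: h(0) = 0, h′(0) = -1.

f: a_k = -1, -1, -1, -1, -1, -1, -1, -1, -1, -1, …
Substitute x→r, Dx→(1/r')Dx; clear ⇒ L₀.
h=∫h₀ ⇒ L = L₀·Dx.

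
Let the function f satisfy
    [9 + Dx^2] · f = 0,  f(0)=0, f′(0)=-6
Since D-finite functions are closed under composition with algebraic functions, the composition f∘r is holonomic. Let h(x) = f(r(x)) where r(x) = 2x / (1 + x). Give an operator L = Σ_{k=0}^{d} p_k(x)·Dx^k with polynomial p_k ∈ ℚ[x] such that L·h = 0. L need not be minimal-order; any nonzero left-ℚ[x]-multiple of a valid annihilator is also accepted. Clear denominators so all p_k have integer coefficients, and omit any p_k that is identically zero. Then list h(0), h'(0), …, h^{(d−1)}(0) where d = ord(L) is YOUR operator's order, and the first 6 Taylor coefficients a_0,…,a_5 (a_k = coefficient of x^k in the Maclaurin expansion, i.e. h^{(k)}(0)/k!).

f: a_k = 0, -6, 0, 9, 0, -81/20, …
Substitute x→r, Dx→(1/r')Dx; clear ⇒ L₀.
L = 36 + (2 + 6·x + 6·x^2 + 2·x^3)·Dx + (1 + 4·x + 6·x^2 + 4·x^3 + x^4)·Dx^2  (order 2).
h: a_k = 0, -12, 12, 60, -204, 1452/5, …
ICs: h(0) = 0, h′(0) = -12.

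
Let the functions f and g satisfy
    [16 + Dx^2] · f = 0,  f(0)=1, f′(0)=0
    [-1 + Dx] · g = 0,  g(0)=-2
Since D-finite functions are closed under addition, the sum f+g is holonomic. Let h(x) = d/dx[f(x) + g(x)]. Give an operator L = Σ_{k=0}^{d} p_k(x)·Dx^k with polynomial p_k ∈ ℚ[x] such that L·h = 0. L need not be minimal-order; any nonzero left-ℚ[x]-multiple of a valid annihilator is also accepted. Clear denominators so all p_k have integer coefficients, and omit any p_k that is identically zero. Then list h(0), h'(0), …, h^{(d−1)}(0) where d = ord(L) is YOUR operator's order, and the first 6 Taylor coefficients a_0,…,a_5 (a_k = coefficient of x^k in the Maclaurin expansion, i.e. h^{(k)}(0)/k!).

L = 16 - 16·Dx + Dx^2 - Dx^3  (order 3).
h: a_k = -2, -18, -1, 127/3, -1/12, -683/20, …
ICs: h(0) = -2, h′(0) = -18, h′′(0) = -2.

f: a_k = 1, 0, -8, 0, 32/3, 0, …
g: a_k = -2, -2, -1, -1/3, -1/12, -1/60, …
L₀ := lclm(L_f,L_g); ord L₀ ≤ 2+1.
Differentiate: ansatz ord ≤ ord L₀ ⇒ L.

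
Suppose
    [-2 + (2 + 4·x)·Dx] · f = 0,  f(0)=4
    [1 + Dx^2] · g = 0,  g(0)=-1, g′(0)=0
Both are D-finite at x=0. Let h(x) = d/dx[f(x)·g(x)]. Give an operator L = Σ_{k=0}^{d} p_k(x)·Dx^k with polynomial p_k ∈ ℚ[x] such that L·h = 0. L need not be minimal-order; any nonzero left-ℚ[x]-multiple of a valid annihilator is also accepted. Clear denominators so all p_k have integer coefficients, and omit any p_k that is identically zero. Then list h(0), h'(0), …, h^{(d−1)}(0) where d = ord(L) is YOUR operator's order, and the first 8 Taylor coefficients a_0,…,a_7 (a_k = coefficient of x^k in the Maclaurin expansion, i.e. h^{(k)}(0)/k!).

f: a_k = 4, 4, -2, 2, -5/2, 7/2, -21/4, 33/4, …
g: a_k = -1, 0, 1/2, 0, -1/24, 0, 1/720, 0, …
h₀=f·g: eliminate ⇒ L₀, order ≤ 1·2.
Derive L from L₀ (diff closure).
L = (2 + 12·x + 16·x^2 + 8·x^3 + 4·x^4) + (1 - 6·x^2 - 4·x^3)·Dx + (1 + 5·x + 9·x^2 + 8·x^3 + 4·x^4)·Dx^2  (order 2).
h: a_k = -4, 8, 0, 16/3, -40/3, 368/15, -2072/45, 27424/315, …
ICs: h(0) = -4, h′(0) = 8.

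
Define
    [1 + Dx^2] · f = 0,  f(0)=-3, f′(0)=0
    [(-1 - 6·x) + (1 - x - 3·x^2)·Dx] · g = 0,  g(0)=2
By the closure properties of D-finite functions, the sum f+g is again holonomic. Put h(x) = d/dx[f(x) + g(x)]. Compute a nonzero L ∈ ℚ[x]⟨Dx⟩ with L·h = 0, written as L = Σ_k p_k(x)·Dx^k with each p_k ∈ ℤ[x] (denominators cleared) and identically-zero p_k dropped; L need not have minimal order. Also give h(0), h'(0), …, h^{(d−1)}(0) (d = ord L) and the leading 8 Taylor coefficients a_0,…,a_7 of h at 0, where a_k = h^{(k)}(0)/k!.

f: a_k = -3, 0, 3/2, 0, -1/8, 0, 1/240, 0, …
g: a_k = 2, 2, 8, 14, 38, 80, 194, 434, …
Sum ⇒ L₀ = lclm(L_f,L_g) in ℚ(x)⟨Dx⟩.
Differentiate: ansatz ord ≤ ord L₀ ⇒ L.
L = (464 + 2522·x + 8618·x^2 + 6330·x^3 + 9630·x^4 + 486·x^5 + 486·x^6) + (-43 - 249·x + 114·x^2 + 559·x^3 + 1500·x^4 + 1863·x^5 + 189·x^6 + 162·x^7)·Dx + (464 + 2522·x + 8618·x^2 + 6330·x^3 + 9630·x^4 + 486·x^5 + 486·x^6)·Dx^2 + (-43 - 249·x + 114·x^2 + 559·x^3 + 1500·x^4 + 1863·x^5 + 189·x^6 + 162·x^7)·Dx^3  (order 3).
h: a_k = 2, 19, 42, 303/2, 400, 46561/40, 3038, 13655039/1680, …
ICs: h(0) = 2, h′(0) = 19, h′′(0) = 84.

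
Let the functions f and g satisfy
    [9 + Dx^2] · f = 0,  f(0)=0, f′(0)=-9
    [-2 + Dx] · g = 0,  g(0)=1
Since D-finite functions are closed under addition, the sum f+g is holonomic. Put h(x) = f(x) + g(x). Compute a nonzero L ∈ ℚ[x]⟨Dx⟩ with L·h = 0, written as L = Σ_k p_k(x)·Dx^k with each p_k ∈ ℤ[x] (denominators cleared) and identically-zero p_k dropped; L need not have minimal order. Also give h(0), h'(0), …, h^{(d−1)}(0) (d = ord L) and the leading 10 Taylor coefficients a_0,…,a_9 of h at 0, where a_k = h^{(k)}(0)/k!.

L = -18 + 9·Dx - 2·Dx^2 + Dx^3  (order 3).
h: a_k = 1, -7, 2, 89/6, 2/3, -697/120, 4/45, 6689/5040, 2/315, -58537/362880, …
ICs: h(0) = 1, h′(0) = -7, h′′(0) = 4.

f: a_k = 0, -9, 0, 27/2, 0, -243/40, 0, 729/560, 0, -729/4480, …
g: a_k = 1, 2, 2, 4/3, 2/3, 4/15, 4/45, 8/315, 2/315, 4/2835, …
h₀=f+g: left-lcm gives L₀, ord ≤ 3.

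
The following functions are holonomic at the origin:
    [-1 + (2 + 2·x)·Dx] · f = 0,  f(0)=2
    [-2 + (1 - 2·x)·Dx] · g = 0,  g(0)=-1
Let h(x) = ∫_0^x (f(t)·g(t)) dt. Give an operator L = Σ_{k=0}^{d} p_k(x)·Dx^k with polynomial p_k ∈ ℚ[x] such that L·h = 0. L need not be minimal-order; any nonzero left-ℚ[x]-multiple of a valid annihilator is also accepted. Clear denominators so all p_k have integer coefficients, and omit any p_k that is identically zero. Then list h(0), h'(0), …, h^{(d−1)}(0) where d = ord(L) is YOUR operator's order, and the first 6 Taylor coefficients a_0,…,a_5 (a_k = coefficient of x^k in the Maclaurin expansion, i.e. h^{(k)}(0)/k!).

f: a_k = 2, 1, -1/4, 1/8, -5/64, 7/128, …
g: a_k = -1, -2, -4, -8, -16, -32, …
h₀=f·g: eliminate ⇒ L₀, order ≤ 1·1.
h=∫₀ˣh₀: take L = L₀·Dx.
L = (5 + 2·x)·Dx + (-2 + 2·x + 4·x^2)·Dx^2  (order 2).
h: a_k = 0, -2, -5/2, -13/4, -157/32, -2507/320, …
ICs: h(0) = 0, h′(0) = -2.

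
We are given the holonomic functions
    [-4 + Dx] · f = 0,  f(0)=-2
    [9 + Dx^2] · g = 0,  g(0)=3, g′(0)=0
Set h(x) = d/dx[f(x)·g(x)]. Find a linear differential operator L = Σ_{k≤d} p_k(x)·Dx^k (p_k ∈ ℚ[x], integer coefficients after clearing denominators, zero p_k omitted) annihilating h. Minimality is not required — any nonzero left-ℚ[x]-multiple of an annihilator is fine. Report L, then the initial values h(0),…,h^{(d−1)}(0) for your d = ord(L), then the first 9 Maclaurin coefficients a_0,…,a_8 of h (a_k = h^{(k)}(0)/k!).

L = 25 - 8·Dx + Dx^2  (order 2).
h: a_k = -24, -42, 132, 527, 779, 11753/20, 4031/30, -164833/840, -430441/1680, …
ICs: h(0) = -24, h′(0) = -42.

f: a_k = -2, -8, -16, -64/3, -64/3, -256/15, -512/45, -2048/315, -1024/315, …
g: a_k = 3, 0, -27/2, 0, 81/8, 0, -243/80, 0, 2187/4480, …
Product ⇒ symmetric product L₀, ord ≤ 2.
h=h₀': d/dx-closure on L₀ ⇒ L.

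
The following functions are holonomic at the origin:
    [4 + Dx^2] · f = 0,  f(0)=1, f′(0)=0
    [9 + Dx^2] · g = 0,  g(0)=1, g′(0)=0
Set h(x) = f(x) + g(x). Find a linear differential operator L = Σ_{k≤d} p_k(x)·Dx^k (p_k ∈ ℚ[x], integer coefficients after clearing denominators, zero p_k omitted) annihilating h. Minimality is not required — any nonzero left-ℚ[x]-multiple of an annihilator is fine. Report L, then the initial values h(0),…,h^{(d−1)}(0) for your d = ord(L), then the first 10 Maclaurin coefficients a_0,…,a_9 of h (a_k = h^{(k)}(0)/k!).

f: a_k = 1, 0, -2, 0, 2/3, 0, -4/45, 0, 2/315, 0, …
g: a_k = 1, 0, -9/2, 0, 27/8, 0, -81/80, 0, 729/4480, 0, …
h₀=f+g: left-lcm gives L₀, ord ≤ 4.
L = 36 + 13·Dx^2 + Dx^4  (order 4).
h: a_k = 2, 0, -13/2, 0, 97/24, 0, -793/720, 0, 6817/40320, 0, …
ICs: h(0) = 2, h′(0) = 0, h′′(0) = -13, h′′′(0) = 0.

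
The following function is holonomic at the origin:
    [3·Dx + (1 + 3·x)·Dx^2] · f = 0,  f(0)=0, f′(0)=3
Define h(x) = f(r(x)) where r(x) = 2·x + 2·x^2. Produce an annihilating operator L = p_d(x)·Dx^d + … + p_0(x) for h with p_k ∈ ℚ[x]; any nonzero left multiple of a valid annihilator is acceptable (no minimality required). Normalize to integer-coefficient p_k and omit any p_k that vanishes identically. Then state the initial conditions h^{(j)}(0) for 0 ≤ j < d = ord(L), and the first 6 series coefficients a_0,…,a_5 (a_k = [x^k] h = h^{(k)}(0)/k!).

f: a_k = 0, 3, -9/2, 9, -81/4, 243/5, …
Substitute x→r, Dx→(1/r')Dx; clear ⇒ L₀.
L = (4 + 12·x + 12·x^2)·Dx + (1 + 8·x + 18·x^2 + 12·x^3)·Dx^2  (order 2).
h: a_k = 0, 6, -12, 36, -126, 2376/5, …
ICs: h(0) = 0, h′(0) = 6.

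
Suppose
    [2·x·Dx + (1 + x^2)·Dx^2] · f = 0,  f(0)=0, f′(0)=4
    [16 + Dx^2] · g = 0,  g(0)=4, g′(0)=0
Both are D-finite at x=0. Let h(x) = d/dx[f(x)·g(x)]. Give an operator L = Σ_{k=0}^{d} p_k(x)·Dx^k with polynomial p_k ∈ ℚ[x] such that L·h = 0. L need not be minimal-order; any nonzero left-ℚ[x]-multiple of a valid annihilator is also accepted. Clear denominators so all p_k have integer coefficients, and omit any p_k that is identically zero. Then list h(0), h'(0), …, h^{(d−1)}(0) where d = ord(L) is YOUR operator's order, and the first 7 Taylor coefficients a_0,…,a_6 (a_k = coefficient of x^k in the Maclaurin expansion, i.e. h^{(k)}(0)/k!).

L = (32960 + 157056·x^2 + 319424·x^4 + 359424·x^6 + 242688·x^8 + 94208·x^10 + 16384·x^12) + (6752·x + 28736·x^3 + 49120·x^5 + 43520·x^7 + 20480·x^9 + 4096·x^11)·Dx + (3420 + 17320·x^2 + 37356·x^4 + 44272·x^6 + 30848·x^8 + 12032·x^10 + 2048·x^12)·Dx^2 + (422·x + 1796·x^3 + 3070·x^5 + 2720·x^7 + 1280·x^9 + 256·x^11)·Dx^3 + (85 + 469·x^2 + 1087·x^4 + 1363·x^6 + 980·x^8 + 384·x^10 + 64·x^12)·Dx^4  (order 4).
h: a_k = 16, 0, -400, 0, 3248/3, 0, -55376/45, …
ICs: h(0) = 16, h′(0) = 0, h′′(0) = -800, h′′′(0) = 0.

f: a_k = 0, 4, 0, -4/3, 0, 4/5, 0, …
g: a_k = 4, 0, -32, 0, 128/3, 0, -1024/45, …
Product ⇒ symmetric product L₀, ord ≤ 4.
h=h₀': d/dx-closure on L₀ ⇒ L.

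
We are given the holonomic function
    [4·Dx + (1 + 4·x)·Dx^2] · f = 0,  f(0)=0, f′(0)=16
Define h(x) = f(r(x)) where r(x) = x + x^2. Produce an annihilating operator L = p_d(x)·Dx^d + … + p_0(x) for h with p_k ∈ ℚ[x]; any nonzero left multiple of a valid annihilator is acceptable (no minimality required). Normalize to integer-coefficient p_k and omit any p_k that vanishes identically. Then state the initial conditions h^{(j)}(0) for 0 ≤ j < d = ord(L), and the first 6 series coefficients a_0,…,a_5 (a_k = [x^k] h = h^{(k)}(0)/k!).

L = 2·Dx + (1 + 2·x)·Dx^2  (order 2).
h: a_k = 0, 16, -16, 64/3, -32, 256/5, …
ICs: h(0) = 0, h′(0) = 16.

f: a_k = 0, 16, -32, 256/3, -256, 4096/5, …
Change of var in L_f (x↦r) gives L₀.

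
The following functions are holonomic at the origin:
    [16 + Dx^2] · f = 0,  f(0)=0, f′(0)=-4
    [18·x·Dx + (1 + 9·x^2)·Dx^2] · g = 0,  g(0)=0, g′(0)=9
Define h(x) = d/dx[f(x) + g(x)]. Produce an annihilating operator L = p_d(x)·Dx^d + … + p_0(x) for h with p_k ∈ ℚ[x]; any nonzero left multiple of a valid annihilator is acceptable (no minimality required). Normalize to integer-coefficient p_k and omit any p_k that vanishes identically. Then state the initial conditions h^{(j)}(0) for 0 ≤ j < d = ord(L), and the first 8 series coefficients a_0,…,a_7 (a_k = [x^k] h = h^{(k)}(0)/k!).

f: a_k = 0, -4, 0, 32/3, 0, -128/15, 0, 1024/315, …
g: a_k = 0, 9, 0, -27, 0, 729/5, 0, -6561/7, …
L₀ := lclm(L_f,L_g); ord L₀ ≤ 2+2.
h₀' ⇒ L via d/dx closure of L₀.
L = (-13248·x + 181440·x^3 + 186624·x^5) + (-16 + 6048·x^2 + 66096·x^4 + 93312·x^6)·Dx + (-828·x + 11340·x^3 + 11664·x^5)·Dx^2 + (-1 + 378·x^2 + 4131·x^4 + 5832·x^6)·Dx^3  (order 3).
h: a_k = 5, 0, -49, 0, 2059/3, 0, -294221/45, 0, …
ICs: h(0) = 5, h′(0) = 0, h′′(0) = -98.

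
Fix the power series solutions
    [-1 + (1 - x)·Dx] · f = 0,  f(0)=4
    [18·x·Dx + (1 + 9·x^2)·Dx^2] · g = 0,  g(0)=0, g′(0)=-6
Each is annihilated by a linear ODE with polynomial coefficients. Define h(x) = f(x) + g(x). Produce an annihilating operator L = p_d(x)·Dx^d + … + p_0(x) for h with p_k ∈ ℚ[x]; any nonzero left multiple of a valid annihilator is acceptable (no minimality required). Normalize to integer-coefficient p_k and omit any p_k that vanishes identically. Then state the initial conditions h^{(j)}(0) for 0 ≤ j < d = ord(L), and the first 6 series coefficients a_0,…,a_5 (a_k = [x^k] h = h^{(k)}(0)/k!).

f: a_k = 4, 4, 4, 4, 4, 4, …
g: a_k = 0, -6, 0, 18, 0, -486/5, …
Weyl lclm of L_f,L_g ⇒ L₀ (ord ≤ 3).
L = (-18 + 72·x + 486·x^2)·Dx + (12 - 18·x - 180·x^2 + 486·x^3)·Dx^2 + (-1 - 8·x - 72·x^3 + 81·x^4)·Dx^3  (order 3).
h: a_k = 4, -2, 4, 22, 4, -466/5, …
ICs: h(0) = 4, h′(0) = -2, h′′(0) = 8.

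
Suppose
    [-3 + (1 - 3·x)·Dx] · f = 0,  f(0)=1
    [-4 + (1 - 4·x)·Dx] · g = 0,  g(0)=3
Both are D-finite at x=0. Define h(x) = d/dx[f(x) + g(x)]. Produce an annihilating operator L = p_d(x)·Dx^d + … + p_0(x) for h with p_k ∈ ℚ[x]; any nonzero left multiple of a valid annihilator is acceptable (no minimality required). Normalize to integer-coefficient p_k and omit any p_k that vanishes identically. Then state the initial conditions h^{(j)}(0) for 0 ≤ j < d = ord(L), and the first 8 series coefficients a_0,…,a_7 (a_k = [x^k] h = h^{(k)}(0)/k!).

f: a_k = 1, 3, 9, 27, 81, 243, 729, 2187, …
g: a_k = 3, 12, 48, 192, 768, 3072, 12288, 49152, …
L₀ := lclm(L_f,L_g); ord L₀ ≤ 1+1.
h₀' ⇒ L via d/dx closure of L₀.
L = 72 + (-21 + 72·x)·Dx + (1 - 7·x + 12·x^2)·Dx^2  (order 2).
h: a_k = 15, 114, 657, 3396, 16575, 78102, 359373, 1625352, …
ICs: h(0) = 15, h′(0) = 114.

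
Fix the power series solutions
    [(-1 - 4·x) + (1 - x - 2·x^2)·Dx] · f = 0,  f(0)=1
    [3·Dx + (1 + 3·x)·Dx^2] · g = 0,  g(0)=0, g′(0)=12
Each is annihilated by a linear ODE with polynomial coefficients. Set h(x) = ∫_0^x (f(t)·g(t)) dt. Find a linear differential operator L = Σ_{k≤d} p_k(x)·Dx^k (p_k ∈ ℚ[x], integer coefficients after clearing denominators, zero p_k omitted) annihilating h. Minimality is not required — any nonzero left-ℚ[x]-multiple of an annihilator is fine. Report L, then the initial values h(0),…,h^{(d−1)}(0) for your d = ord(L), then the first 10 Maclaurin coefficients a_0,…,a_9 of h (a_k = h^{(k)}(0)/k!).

f: a_k = 1, 1, 3, 5, 11, 21, 43, 85, 171, 341, …
g: a_k = 0, 12, -18, 36, -81, 972/5, -486, 8748/7, -6561/2, 8748, …
f·g: L₀ = L_f ⊗_s L_g, ord ≤ 1·2.
h=∫₀ˣh₀: take L = L₀·Dx.
L = (7 + 24·x)·Dx + (-1 + 17·x + 30·x^2)·Dx^2 + (-1 - 2·x + 5·x^2 + 6·x^3)·Dx^3  (order 3).
h: a_k = 0, 0, 6, -2, 27/2, -39/5, 439/10, -1503/35, 51657/280, -11227/42, …
ICs: h(0) = 0, h′(0) = 0, h′′(0) = 12.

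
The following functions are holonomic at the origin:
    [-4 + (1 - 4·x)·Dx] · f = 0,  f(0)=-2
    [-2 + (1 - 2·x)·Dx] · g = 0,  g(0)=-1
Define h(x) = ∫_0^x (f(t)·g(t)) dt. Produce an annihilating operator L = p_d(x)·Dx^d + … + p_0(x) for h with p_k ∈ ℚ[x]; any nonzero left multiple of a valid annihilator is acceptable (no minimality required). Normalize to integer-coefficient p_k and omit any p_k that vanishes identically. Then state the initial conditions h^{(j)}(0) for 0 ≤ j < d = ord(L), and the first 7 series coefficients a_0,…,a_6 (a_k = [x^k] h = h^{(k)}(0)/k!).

L = (-6 + 16·x)·Dx + (1 - 6·x + 8·x^2)·Dx^2  (order 2).
h: a_k = 0, 2, 6, 56/3, 60, 992/5, 672, …
ICs: h(0) = 0, h′(0) = 2.

f: a_k = -2, -8, -32, -128, -512, -2048, -8192, …
g: a_k = -1, -2, -4, -8, -16, -32, -64, …
f·g: L₀ = L_f ⊗_s L_g, ord ≤ 1·1.
h=∫₀ˣh₀: take L = L₀·Dx.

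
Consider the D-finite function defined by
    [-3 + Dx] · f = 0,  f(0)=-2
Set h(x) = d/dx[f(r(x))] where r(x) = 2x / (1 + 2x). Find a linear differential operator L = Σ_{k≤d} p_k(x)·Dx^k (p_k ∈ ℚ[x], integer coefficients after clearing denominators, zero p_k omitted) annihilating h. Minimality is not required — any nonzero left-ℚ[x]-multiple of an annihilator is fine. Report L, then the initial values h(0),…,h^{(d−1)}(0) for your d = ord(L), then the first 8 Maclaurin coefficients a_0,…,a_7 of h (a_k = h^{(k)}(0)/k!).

f: a_k = -2, -6, -9, -9, -27/4, -81/20, -81/40, -243/280, …
h₀=f(r): pull back L_f along r ⇒ L₀.
Derive L from L₀ (diff closure).
L = (2 - 8·x) + (-1 - 4·x - 4·x^2)·Dx  (order 1).
h: a_k = -12, -24, 72, -48, -168, 3312/5, -6576/5, 51936/35, …
ICs: h(0) = -12.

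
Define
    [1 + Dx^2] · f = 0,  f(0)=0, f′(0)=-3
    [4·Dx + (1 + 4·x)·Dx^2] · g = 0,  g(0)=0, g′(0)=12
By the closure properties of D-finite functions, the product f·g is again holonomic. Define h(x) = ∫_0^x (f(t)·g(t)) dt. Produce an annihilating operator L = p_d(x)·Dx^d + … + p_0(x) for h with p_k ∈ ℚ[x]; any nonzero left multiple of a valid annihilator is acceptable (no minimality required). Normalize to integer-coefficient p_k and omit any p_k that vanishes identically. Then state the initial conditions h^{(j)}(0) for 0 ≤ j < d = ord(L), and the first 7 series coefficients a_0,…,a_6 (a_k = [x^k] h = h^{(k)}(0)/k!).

L = (-147 - 144·x - 224·x^2 + 256·x^3 + 256·x^4)·Dx + (-56 - 160·x + 384·x^2 + 512·x^3)·Dx^2 + (-150 - 160·x - 192·x^2 + 512·x^3 + 512·x^4)·Dx^3 + (-56 - 160·x + 384·x^2 + 512·x^3)·Dx^4 + (-3 - 16·x + 32·x^2 + 256·x^3 + 256·x^4)·Dx^5  (order 5).
h: a_k = 0, 0, 0, -12, 18, -186/5, 94, …
ICs: h(0) = 0, h′(0) = 0, h′′(0) = 0, h′′′(0) = -72, h′′′′(0) = 432.

f: a_k = 0, -3, 0, 1/2, 0, -1/40, 0, …
g: a_k = 0, 12, -24, 64, -192, 3072/5, -2048, …
L₀ := L_f ⊗_s L_g (sym. prod.), ord ≤ 4.
∫: right-multiply L₀ by Dx.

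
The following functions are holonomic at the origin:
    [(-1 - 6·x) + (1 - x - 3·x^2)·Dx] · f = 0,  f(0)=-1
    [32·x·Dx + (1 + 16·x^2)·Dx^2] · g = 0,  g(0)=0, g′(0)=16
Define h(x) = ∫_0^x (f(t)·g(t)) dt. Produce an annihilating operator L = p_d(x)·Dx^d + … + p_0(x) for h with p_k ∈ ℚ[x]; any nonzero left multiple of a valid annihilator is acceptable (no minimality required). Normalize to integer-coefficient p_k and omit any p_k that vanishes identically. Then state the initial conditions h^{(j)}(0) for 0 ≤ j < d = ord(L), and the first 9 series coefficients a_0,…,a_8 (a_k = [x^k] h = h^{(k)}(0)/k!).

f: a_k = -1, -1, -4, -7, -19, -40, -97, -217, -508, …
g: a_k = 0, 16, 0, -256/3, 0, 4096/5, 0, -65536/7, 0, …
h₀=f·g: eliminate ⇒ L₀, order ≤ 1·2.
∫: right-multiply L₀ by Dx.
L = (6 + 32·x + 288·x^2)·Dx + (2 - 20·x + 64·x^2 + 288·x^3)·Dx^2 + (-1 + x - 13·x^2 + 16·x^3 + 48·x^4)·Dx^3  (order 3).
h: a_k = 0, 0, -8, -16/3, 16/3, -16/3, -5864/45, -12928/105, 80782/105, …
ICs: h(0) = 0, h′(0) = 0, h′′(0) = -16.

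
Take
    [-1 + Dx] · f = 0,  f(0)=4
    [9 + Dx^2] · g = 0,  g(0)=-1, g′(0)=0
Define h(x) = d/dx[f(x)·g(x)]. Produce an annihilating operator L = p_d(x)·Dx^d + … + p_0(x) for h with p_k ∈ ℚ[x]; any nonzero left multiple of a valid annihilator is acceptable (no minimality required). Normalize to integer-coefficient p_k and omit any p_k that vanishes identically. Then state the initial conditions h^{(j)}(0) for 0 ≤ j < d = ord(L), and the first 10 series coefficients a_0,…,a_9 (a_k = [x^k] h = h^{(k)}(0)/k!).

f: a_k = 4, 4, 2, 2/3, 1/6, 1/30, 1/180, 1/1260, 1/10080, 1/90720, …
g: a_k = -1, 0, 9/2, 0, -27/8, 0, 81/80, 0, -729/4480, 0, …
h₀=f·g: eliminate ⇒ L₀, order ≤ 1·2.
Derive L from L₀ (diff closure).
L = 10 - 2·Dx + Dx^2  (order 2).
h: a_k = -4, 32, 52, -56/3, -158/3, -176/15, 614/45, 2108/315, -481/630, -3116/2835, …
ICs: h(0) = -4, h′(0) = 32.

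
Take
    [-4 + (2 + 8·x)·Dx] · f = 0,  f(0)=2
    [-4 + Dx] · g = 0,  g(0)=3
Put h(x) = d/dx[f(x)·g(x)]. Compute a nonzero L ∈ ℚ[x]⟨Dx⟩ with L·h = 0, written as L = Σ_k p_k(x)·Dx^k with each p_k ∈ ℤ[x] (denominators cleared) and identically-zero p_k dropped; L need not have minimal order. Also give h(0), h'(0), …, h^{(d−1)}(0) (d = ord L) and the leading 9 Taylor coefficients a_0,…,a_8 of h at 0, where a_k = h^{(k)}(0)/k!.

f: a_k = 2, 4, -4, 8, -20, 56, -168, 528, -1716, …
g: a_k = 3, 12, 24, 32, 32, 128/5, 256/15, 1024/105, 512/105, …
Sym-product of L_f,L_g gives L₀ (≤ ord 1).
h=h₀': d/dx-closure on L₀ ⇒ L.
L = (14 + 96·x + 128·x^2) + (-3 - 20·x - 32·x^2)·Dx  (order 1).
h: a_k = 36, 168, 408, 528, 856, -1424/5, 17968/5, -1265632/105, 710824/15, …
ICs: h(0) = 36.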